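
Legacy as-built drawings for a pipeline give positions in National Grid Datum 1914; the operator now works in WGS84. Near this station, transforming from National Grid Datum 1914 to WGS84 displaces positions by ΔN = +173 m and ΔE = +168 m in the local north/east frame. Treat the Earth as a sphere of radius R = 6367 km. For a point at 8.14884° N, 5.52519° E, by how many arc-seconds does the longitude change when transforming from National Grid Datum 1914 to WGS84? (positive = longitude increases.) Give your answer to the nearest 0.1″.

At latitude 8.14884°, cos φ = 0.989903.
One radian of longitude at latitude φ spans R cos φ, so Δλ = ΔE / (R cos φ) = 168.0 / (6367000 × 0.989903) = 2.6655e-05 rad = 5.498″.

Δλ = 5.5″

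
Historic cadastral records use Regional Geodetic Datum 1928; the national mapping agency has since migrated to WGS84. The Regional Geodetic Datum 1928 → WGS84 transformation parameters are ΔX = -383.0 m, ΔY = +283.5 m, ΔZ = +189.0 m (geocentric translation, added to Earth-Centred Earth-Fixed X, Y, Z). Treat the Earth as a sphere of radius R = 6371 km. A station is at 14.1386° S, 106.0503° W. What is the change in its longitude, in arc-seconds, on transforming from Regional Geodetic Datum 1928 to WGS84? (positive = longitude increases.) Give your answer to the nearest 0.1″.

sin φ = -0.244268, cos φ = 0.969708, sin λ = -0.961019, cos λ = -0.276481.
East component: ΔE = −sin λ·ΔX + cos λ·ΔY = −(-0.961019)(-383.0) + (-0.276481)(283.5) = -446.45 m.
1° of latitude spans πR/180 = 111195 m; at latitude φ, 1° of longitude spans that × cos φ = 107826.6 m, so Δλ = -446.45 / 107826.6 × 3600 = -14.906″.

Δλ = -14.9″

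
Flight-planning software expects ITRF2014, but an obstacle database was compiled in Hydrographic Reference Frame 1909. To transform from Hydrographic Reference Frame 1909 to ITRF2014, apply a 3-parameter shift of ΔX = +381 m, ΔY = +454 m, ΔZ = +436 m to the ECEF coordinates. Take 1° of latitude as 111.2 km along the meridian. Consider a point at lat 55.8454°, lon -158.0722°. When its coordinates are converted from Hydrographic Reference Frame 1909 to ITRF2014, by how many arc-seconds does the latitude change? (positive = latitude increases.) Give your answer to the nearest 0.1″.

sin φ = 0.827526, cos φ = 0.561428, sin λ = -0.373438, cos λ = -0.927655.
North component: ΔN = −sin φ cos λ·ΔX − sin φ sin λ·ΔY + cos φ·ΔZ = −(0.827526)(-0.927655)(381) − (0.827526)(-0.373438)(454) + (0.561428)(436) = 677.56 m.
1° of latitude spans 111200 m, so Δφ = 677.56 / 111200 × 3600 = 21.935″.

Δφ = 21.9″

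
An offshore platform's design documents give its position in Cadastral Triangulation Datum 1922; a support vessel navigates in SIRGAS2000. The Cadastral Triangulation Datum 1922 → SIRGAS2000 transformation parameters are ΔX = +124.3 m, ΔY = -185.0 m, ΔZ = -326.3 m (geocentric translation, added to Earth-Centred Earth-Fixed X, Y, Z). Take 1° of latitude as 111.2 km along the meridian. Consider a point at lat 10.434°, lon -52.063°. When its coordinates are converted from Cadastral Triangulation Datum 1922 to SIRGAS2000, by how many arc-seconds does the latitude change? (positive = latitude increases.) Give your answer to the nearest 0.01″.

Δφ = -11.69″

sin φ = 0.181103, cos φ = 0.983464, sin λ = -0.788687, cos λ = 0.614795.
North component: ΔN = −sin φ cos λ·ΔX − sin φ sin λ·ΔY + cos φ·ΔZ = −(0.181103)(0.614795)(124.3) − (0.181103)(-0.788687)(-185.0) + (0.983464)(-326.3) = -361.17 m.
1° of latitude spans 111200 m, so Δφ = -361.17 / 111200 × 3600 = -11.692″.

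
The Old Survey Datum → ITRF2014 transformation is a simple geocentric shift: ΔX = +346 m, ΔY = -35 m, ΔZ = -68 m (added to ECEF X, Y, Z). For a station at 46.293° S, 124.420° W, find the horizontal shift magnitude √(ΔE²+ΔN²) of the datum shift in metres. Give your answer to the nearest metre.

348 m

The local east axis at (φ, λ) is (−sin λ, cos λ, 0), so ΔE = −sin(-124.420°)·346 + cos(-124.420°)·(-35) = 305.20 m.
The local north axis is (−sin φ cos λ, −sin φ sin λ, cos φ), giving ΔN = -141.380 + 20.871 − 46.986 = -167.50 m.
Horizontal magnitude = √(ΔE² + ΔN²) = √(305.20² + (-167.50)²) = 348.14 m.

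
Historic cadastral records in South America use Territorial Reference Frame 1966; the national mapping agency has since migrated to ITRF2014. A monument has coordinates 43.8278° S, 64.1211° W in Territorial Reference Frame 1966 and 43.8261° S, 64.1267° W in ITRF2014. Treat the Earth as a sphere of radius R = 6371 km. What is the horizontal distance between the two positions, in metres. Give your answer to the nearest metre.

487 m

Δφ = -43.8261° − -43.8278° = +0.0017°; Δλ = -64.1267° − -64.1211° = -0.0056°.
1° along a meridian = πR/180 = 111195 m.
ΔN = Δφ × 111195 = 189.0 m; ΔE = Δλ × 111195 × cos(-43.8278°) = -0.0056 × 111195 × 0.721424 = -449.2 m.
Distance = √(ΔE² + ΔN²) = √((-449.2)² + 189.0²) = 487.4 m.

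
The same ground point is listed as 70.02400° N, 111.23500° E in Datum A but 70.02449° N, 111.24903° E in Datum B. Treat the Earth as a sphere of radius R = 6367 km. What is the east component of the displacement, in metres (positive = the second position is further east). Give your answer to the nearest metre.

ΔE = 533 m

Δφ = 70.02449° − 70.02400° = +0.00049°; Δλ = 111.24903° − 111.23500° = +0.01403°.
1° along a meridian = πR/180 = 111125 m.
ΔN = Δφ × 111125 = 54.5 m; ΔE = Δλ × 111125 × cos(70.02400°) = +0.01403 × 111125 × 0.341626 = 532.6 m.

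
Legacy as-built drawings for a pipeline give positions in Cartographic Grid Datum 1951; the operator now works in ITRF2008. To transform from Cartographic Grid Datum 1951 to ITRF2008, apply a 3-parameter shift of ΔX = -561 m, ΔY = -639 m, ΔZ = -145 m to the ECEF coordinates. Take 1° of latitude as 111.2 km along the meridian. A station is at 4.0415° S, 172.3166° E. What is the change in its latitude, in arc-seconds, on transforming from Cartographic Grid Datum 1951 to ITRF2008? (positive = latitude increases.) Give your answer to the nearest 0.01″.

sin φ = -0.070479, cos φ = 0.997513, sin λ = 0.133699, cos λ = -0.991022.
North component: ΔN = −sin φ cos λ·ΔX − sin φ sin λ·ΔY + cos φ·ΔZ = −(-0.070479)(-0.991022)(-561) − (-0.070479)(0.133699)(-639) + (0.997513)(-145) = -111.48 m.
1° of latitude spans 111200 m, so Δφ = -111.48 / 111200 × 3600 = -3.609″.

Δφ = -3.61″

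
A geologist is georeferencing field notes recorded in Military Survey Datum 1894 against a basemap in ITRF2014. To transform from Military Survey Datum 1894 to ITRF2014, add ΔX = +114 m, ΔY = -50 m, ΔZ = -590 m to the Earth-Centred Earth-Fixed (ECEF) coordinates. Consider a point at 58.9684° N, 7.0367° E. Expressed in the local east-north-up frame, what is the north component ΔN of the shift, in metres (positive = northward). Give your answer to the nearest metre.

ΔN = -396 m

At φ = 58.9684°, λ = 7.0367°: sin φ = 0.856883, cos φ = 0.515511, sin λ = 0.122505, cos λ = 0.992468.
ΔN = −sin φ cos λ·ΔX − sin φ sin λ·ΔY + cos φ·ΔZ = −(0.856883)(0.992468)(114) − (0.856883)(0.122505)(-50) + (0.515511)(-590) = -395.85 m.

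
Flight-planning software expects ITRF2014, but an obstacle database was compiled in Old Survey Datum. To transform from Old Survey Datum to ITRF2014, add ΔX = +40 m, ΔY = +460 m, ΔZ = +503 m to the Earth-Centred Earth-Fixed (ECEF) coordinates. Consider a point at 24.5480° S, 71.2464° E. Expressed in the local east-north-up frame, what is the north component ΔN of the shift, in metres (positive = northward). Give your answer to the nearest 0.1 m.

ΔN = 643.8 m

The local north axis is (−sin φ cos λ, −sin φ sin λ, cos φ), giving ΔN = 5.343 + 180.963 + 457.536 = 643.84 m.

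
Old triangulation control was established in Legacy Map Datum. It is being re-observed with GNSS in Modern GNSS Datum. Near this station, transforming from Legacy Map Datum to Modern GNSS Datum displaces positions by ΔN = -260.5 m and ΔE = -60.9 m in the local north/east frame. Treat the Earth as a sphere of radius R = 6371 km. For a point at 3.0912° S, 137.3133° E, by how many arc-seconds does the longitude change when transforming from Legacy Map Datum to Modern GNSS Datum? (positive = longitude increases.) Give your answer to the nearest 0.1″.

Δλ = -2.0″

At latitude -3.0912°, cos φ = 0.998545.
One radian of longitude at latitude φ spans R cos φ, so Δλ = ΔE / (R cos φ) = -60.9 / (6371000 × 0.998545) = -9.5729e-06 rad = -1.975″.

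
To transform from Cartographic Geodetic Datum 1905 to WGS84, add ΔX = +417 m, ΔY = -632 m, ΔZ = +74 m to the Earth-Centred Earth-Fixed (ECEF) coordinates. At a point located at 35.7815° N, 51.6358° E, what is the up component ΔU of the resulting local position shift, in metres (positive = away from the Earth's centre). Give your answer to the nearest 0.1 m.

ΔU = -148.8 m

The local up (radial) axis is (cos φ cos λ, cos φ sin λ, sin φ), giving ΔU = 209.964 − 402.008 + 43.267 = -148.78 m.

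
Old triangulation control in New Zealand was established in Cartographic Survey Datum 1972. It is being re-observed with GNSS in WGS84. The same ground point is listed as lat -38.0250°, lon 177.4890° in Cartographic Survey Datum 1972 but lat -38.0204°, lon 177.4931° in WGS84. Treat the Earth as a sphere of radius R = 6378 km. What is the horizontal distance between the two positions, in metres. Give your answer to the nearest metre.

626 m

Δφ = -38.0204° − -38.0250° = +0.0046°; Δλ = 177.4931° − 177.4890° = +0.0041°.
1° along a meridian = πR/180 = 111317 m.
ΔN = Δφ × 111317 = 512.1 m; ΔE = Δλ × 111317 × cos(-38.0250°) = +0.0041 × 111317 × 0.787742 = 359.5 m.
Distance = √(ΔE² + ΔN²) = √(359.5² + 512.1²) = 625.7 m.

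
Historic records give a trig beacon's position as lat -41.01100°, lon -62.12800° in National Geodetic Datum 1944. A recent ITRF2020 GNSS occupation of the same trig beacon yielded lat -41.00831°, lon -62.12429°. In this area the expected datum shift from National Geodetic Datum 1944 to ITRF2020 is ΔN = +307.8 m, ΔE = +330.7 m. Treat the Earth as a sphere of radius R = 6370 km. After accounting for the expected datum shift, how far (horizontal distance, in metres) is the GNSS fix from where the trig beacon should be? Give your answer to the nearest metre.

21 m

Observed coordinate differences: Δφ = +0.00269°, Δλ = +0.00371°.
Converting to metres (1° lat = 111177 m, cos φ = 0.754584): observed ΔN = 299.1 m, observed ΔE = 311.2 m.
Subtracting the expected shift leaves a residual of 299.1 − (307.8) = -8.7 m north and 311.2 − (330.7) = -19.5 m east.
Residual distance = √((-8.7)² + (-19.5)²) = 21.3 m.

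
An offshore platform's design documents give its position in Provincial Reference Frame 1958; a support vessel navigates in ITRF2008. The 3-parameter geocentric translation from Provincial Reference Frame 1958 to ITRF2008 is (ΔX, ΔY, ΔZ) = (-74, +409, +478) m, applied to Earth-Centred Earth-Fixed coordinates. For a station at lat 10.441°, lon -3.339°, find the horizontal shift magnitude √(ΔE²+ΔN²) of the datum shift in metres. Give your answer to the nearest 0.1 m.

633.4 m

The local east axis at (φ, λ) is (−sin λ, cos λ, 0), so ΔE = −sin(-3.339°)·(-74) + cos(-3.339°)·409 = 404.00 m.
The local north axis is (−sin φ cos λ, −sin φ sin λ, cos φ), giving ΔN = 13.388 + 4.317 + 470.085 = 487.79 m.
Horizontal magnitude = √(ΔE² + ΔN²) = √(404.00² + 487.79²) = 633.37 m.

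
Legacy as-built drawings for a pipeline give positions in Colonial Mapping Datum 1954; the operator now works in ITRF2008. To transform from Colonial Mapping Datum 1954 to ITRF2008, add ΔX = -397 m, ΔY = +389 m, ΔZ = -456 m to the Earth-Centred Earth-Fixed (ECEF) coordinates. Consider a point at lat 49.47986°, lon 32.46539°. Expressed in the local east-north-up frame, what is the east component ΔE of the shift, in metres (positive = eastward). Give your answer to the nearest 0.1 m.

ΔE = 541.3 m

The local east axis at (φ, λ) is (−sin λ, cos λ, 0), so ΔE = −sin(32.46539°)·(-397) + cos(32.46539°)·389 = 541.31 m.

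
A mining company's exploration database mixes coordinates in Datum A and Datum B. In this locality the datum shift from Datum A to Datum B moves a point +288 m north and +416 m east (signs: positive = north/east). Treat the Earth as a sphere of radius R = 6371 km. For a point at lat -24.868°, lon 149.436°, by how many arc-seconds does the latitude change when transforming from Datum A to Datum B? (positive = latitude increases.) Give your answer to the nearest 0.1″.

Δφ = 9.3″

On a sphere of radius R, 1 rad of latitude = R, so Δφ = ΔN / R = 288.0 / 6371000 = 4.5205e-05 rad = 9.324″.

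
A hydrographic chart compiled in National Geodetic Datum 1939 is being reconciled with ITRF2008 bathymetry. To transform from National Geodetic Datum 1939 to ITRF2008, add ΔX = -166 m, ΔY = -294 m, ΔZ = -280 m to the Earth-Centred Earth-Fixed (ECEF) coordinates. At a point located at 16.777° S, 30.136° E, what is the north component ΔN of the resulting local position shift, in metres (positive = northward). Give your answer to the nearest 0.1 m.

ΔN = -352.1 m

At φ = -16.777°, λ = 30.136°: sin φ = -0.288647, cos φ = 0.957435, sin λ = 0.502054, cos λ = 0.864836.
ΔN = −sin φ cos λ·ΔX − sin φ sin λ·ΔY + cos φ·ΔZ = −(-0.288647)(0.864836)(-166) − (-0.288647)(0.502054)(-294) + (0.957435)(-280) = -352.13 m.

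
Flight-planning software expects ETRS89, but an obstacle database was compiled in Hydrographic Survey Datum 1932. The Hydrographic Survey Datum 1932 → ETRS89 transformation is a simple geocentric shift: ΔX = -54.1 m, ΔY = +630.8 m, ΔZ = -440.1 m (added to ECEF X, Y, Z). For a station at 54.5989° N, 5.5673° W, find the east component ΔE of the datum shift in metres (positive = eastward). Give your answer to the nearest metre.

ΔE = 623 m

The local east axis at (φ, λ) is (−sin λ, cos λ, 0), so ΔE = −sin(-5.5673°)·(-54.1) + cos(-5.5673°)·630.8 = 622.58 m.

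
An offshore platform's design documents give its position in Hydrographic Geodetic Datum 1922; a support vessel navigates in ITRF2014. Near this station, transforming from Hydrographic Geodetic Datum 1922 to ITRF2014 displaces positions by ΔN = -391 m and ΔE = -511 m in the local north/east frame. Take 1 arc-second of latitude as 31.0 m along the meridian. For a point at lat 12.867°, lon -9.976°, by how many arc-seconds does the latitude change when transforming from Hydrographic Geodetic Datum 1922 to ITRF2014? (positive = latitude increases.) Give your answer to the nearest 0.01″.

Δφ = -12.61″

1″ of latitude = 31.00 m, so Δφ = -391.0 / 31.00 = -12.613″.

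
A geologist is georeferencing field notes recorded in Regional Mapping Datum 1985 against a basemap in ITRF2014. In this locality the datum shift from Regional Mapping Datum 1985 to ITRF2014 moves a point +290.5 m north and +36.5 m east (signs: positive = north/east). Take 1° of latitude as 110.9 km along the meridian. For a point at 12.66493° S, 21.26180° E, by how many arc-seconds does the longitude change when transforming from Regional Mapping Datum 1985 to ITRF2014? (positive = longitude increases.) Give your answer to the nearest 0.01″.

At latitude -12.66493°, cos φ = 0.975669.
1° of longitude at this latitude = 110.9 × cos φ = 108.20 km, so Δλ = 36.5 / 108201.7 = 0.0003373° = 1.214″.

Δλ = 1.21″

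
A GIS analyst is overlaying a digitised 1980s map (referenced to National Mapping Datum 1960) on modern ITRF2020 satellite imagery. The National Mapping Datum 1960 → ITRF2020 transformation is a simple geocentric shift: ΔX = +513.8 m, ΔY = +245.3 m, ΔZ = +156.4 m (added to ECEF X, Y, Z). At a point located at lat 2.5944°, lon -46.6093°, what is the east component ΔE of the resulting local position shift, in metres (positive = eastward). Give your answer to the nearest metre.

ΔE = 542 m

At φ = 2.5944°, λ = -46.6093°: sin φ = 0.045265, cos φ = 0.998975, sin λ = -0.726686, cos λ = 0.686970.
ΔE = −sin λ·ΔX + cos λ·ΔY = −(-0.726686)·(513.8) + (0.686970)·(245.3) = 541.88 m.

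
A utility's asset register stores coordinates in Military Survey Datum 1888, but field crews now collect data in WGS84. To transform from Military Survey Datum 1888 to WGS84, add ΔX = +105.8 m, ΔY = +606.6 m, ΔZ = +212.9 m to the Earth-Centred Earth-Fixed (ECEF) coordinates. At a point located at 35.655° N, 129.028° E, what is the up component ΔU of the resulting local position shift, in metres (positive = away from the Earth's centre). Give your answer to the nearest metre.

The local up (radial) axis is (cos φ cos λ, cos φ sin λ, sin φ), giving ΔU = -54.133 + 382.894 + 124.100 = 452.86 m.

ΔU = 453 m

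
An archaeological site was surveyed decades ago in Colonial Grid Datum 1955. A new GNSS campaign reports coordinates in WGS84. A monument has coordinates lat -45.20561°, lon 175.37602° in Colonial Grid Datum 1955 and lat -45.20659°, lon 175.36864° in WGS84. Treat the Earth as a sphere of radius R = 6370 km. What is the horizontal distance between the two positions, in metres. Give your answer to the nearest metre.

588 m

Δφ = -45.20659° − -45.20561° = -0.00098°; Δλ = 175.36864° − 175.37602° = -0.00738°.
1° along a meridian = πR/180 = 111177 m.
ΔN = Δφ × 111177 = -109.0 m; ΔE = Δλ × 111177 × cos(-45.20561°) = -0.00738 × 111177 × 0.704565 = -578.1 m.
Distance = √(ΔE² + ΔN²) = √((-578.1)² + (-109.0)²) = 588.3 m.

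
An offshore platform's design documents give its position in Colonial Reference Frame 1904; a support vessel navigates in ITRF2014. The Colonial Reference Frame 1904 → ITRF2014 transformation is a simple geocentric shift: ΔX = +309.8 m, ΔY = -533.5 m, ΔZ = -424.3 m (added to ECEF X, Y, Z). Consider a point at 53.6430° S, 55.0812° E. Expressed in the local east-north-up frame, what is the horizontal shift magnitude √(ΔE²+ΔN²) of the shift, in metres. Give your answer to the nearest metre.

725 m

At φ = -53.6430°, λ = 55.0812°: sin φ = -0.805339, cos φ = 0.592815, sin λ = 0.819964, cos λ = 0.572415.
ΔE = −sin λ·ΔX + cos λ·ΔY = −(0.819964)·(309.8) + (0.572415)·(-533.5) = -559.41 m.
ΔN = −sin φ cos λ·ΔX − sin φ sin λ·ΔY + cos φ·ΔZ = −(-0.805339)(0.572415)(309.8) − (-0.805339)(0.819964)(-533.5) + (0.592815)(-424.3) = -461.01 m.
Horizontal magnitude = √(ΔE² + ΔN²) = √((-559.41)² + (-461.01)²) = 724.89 m.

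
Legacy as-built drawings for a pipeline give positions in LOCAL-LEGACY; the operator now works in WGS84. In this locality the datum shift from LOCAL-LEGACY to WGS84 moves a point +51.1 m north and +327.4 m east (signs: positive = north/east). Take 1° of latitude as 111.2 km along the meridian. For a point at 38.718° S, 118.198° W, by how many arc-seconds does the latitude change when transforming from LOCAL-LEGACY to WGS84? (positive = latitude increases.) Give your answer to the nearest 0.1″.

Δφ = 1.7″

1° of latitude = 111.2 km, so Δφ = 51.1 / 111200 = 0.0004595° = 1.654″.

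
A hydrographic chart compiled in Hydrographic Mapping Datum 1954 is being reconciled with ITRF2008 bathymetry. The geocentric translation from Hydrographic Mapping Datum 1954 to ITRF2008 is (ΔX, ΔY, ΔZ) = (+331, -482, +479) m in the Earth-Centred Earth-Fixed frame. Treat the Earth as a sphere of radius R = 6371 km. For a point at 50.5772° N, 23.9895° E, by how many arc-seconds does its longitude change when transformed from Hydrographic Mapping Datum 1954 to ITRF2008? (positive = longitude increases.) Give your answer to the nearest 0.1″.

Δλ = -29.3″

sin φ = 0.772481, cos φ = 0.635038, sin λ = 0.406569, cos λ = 0.913620.
East component: ΔE = −sin λ·ΔX + cos λ·ΔY = −(0.406569)(331) + (0.913620)(-482) = -574.94 m.
1° of latitude spans πR/180 = 111195 m; at latitude φ, 1° of longitude spans that × cos φ = 70613.0 m, so Δλ = -574.94 / 70613.0 × 3600 = -29.312″.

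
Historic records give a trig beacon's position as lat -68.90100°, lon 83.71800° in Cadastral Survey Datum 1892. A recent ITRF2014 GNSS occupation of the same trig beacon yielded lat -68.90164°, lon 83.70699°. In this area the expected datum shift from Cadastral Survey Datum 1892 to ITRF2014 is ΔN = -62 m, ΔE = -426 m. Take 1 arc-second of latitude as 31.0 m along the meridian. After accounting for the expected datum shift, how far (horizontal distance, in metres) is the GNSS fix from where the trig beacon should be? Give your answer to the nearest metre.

Observed coordinate differences: Δφ = -0.00064°, Δλ = -0.01101°.
Converting to metres (1° lat = 111600 m, cos φ = 0.359981): observed ΔN = -71.4 m, observed ΔE = -442.3 m.
Subtracting the expected shift leaves a residual of -71.4 − (-62) = -9.4 m north and -442.3 − (-426) = -16.3 m east.
Residual distance = √((-9.4)² + (-16.3)²) = 18.8 m.

19 m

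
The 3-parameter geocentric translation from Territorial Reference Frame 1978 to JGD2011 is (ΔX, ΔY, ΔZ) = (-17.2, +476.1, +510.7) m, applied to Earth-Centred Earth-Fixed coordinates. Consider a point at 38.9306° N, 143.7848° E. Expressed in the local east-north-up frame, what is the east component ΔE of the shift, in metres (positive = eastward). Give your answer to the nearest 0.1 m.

At φ = 38.9306°, λ = 143.7848°: sin φ = 0.628379, cos φ = 0.777908, sin λ = 0.590820, cos λ = -0.806804.
ΔE = −sin λ·ΔX + cos λ·ΔY = −(0.590820)·(-17.2) + (-0.806804)·(476.1) = -373.96 m.

ΔE = -374.0 m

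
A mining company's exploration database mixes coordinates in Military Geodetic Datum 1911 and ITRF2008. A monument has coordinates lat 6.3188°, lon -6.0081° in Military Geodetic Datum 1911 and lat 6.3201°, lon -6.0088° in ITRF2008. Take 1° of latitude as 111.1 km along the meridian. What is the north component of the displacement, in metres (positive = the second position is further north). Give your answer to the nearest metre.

Δφ = 6.3201° − 6.3188° = +0.0013°; Δλ = -6.0088° − -6.0081° = -0.0007°.
ΔN = Δφ × 111100 = 144.4 m; ΔE = Δλ × 111100 × cos(6.3188°) = -0.0007 × 111100 × 0.993925 = -77.3 m.

ΔN = 144 m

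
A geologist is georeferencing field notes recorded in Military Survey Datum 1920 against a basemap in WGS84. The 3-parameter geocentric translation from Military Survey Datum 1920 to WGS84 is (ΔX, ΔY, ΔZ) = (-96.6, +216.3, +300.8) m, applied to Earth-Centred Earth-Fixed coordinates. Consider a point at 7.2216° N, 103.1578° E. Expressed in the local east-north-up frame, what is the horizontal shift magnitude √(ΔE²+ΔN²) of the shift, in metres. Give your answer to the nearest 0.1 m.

At φ = 7.2216°, λ = 103.1578°: sin φ = 0.125707, cos φ = 0.992067, sin λ = 0.973747, cos λ = -0.227634.
ΔE = −sin λ·ΔX + cos λ·ΔY = −(0.973747)·(-96.6) + (-0.227634)·(216.3) = 44.83 m.
ΔN = −sin φ cos λ·ΔX − sin φ sin λ·ΔY + cos φ·ΔZ = −(0.125707)(-0.227634)(-96.6) − (0.125707)(0.973747)(216.3) + (0.992067)(300.8) = 269.17 m.
Horizontal magnitude = √(ΔE² + ΔN²) = √(44.83² + 269.17²) = 272.88 m.

272.9 m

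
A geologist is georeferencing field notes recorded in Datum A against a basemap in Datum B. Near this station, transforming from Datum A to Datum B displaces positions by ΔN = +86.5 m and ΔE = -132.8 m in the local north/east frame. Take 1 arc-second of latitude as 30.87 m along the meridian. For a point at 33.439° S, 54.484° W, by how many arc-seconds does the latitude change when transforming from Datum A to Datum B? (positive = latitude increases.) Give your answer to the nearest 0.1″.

Δφ = 2.8″

1″ of latitude = 30.87 m, so Δφ = 86.5 / 30.87 = 2.802″.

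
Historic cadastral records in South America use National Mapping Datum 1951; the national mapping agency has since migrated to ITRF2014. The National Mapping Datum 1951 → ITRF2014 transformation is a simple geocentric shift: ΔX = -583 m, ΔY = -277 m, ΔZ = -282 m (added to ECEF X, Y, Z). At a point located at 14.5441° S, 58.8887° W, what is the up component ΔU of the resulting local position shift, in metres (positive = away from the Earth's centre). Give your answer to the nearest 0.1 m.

ΔU = 8.8 m

The local up (radial) axis is (cos φ cos λ, cos φ sin λ, sin φ), giving ΔU = -291.584 + 229.558 + 70.817 = 8.79 m.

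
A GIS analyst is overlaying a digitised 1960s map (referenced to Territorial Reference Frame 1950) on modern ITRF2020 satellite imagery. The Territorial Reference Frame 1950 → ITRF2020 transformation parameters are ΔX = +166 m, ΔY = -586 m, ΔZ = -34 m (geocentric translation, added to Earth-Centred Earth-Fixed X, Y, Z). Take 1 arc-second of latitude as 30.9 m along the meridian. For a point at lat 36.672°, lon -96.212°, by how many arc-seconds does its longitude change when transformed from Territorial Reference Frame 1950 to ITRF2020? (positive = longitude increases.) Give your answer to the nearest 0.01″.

Δλ = 9.22″

sin φ = 0.597233, cos φ = 0.802068, sin λ = -0.994128, cos λ = -0.108208.
East component: ΔE = −sin λ·ΔX + cos λ·ΔY = −(-0.994128)(166) + (-0.108208)(-586) = 228.43 m.
1° of latitude spans 3600 × 30.90 = 111240 m; at latitude φ, 1° of longitude spans that × cos φ = 89222.0 m, so Δλ = 228.43 / 89222.0 × 3600 = 9.217″.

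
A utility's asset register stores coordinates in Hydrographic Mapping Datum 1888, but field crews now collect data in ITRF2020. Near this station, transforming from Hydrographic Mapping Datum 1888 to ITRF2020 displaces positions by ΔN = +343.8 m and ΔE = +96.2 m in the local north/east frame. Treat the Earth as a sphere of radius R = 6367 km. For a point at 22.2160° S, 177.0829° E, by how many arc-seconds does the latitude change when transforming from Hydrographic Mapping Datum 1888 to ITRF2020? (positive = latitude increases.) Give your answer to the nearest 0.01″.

Δφ = 11.14″

On a sphere of radius R, 1 rad of latitude = R, so Δφ = ΔN / R = 343.8 / 6367000 = 5.3997e-05 rad = 11.138″.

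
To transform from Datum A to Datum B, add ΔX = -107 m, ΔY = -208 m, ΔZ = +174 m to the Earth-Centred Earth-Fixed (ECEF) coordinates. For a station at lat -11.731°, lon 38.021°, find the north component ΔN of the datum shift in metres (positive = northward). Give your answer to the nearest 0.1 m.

ΔN = 127.2 m

At φ = -11.731°, λ = 38.021°: sin φ = -0.203317, cos φ = 0.979113, sin λ = 0.615950, cos λ = 0.787785.
ΔN = −sin φ cos λ·ΔX − sin φ sin λ·ΔY + cos φ·ΔZ = −(-0.203317)(0.787785)(-107) − (-0.203317)(0.615950)(-208) + (0.979113)(174) = 127.18 m.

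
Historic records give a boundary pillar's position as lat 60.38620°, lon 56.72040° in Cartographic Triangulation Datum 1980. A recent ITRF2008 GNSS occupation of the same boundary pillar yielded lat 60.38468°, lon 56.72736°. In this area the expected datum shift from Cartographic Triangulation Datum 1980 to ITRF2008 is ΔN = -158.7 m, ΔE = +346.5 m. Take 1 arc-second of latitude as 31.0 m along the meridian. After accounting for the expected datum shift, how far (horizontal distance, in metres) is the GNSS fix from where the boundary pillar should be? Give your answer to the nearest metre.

39 m

Observed coordinate differences: Δφ = -0.00152°, Δλ = +0.00696°.
Converting to metres (1° lat = 111600 m, cos φ = 0.494151): observed ΔN = -169.6 m, observed ΔE = 383.8 m.
Subtracting the expected shift leaves a residual of -169.6 − (-158.7) = -10.9 m north and 383.8 − (346.5) = 37.3 m east.
Residual distance = √((-10.9)² + 37.3²) = 38.9 m.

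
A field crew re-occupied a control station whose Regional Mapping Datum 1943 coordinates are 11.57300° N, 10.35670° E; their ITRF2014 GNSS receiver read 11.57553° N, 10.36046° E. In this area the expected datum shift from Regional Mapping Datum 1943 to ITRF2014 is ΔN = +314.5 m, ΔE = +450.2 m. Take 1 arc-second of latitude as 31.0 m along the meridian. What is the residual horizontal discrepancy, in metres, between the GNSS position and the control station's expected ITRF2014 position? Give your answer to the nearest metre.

51 m

Observed coordinate differences: Δφ = +0.00253°, Δλ = +0.00376°.
Converting to metres (1° lat = 111600 m, cos φ = 0.979670): observed ΔN = 282.3 m, observed ΔE = 411.1 m.
Subtracting the expected shift leaves a residual of 282.3 − (314.5) = -32.2 m north and 411.1 − (450.2) = -39.1 m east.
Residual distance = √((-32.2)² + (-39.1)²) = 50.6 m.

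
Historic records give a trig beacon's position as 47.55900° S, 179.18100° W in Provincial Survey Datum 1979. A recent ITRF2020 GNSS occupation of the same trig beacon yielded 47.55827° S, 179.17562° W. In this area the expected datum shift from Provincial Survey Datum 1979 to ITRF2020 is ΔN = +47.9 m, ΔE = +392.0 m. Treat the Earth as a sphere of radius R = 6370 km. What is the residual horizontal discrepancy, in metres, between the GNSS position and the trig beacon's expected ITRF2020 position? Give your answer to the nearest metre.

35 m

Observed coordinate differences: Δφ = +0.00073°, Δλ = +0.00538°.
Converting to metres (1° lat = 111177 m, cos φ = 0.674831): observed ΔN = 81.2 m, observed ΔE = 403.6 m.
Subtracting the expected shift leaves a residual of 81.2 − (47.9) = 33.3 m north and 403.6 − (392.0) = 11.6 m east.
Residual distance = √(33.3² + 11.6²) = 35.2 m.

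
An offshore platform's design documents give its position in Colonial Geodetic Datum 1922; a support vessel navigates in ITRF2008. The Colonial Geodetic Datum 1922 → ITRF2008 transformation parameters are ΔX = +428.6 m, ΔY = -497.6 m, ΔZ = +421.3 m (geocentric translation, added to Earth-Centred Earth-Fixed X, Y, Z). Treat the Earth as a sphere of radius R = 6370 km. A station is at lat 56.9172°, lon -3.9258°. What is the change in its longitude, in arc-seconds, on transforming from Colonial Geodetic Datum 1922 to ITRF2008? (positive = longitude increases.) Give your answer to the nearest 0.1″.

Δλ = -27.7″

sin φ = 0.837883, cos φ = 0.545850, sin λ = -0.068465, cos λ = 0.997654.
East component: ΔE = −sin λ·ΔX + cos λ·ΔY = −(-0.068465)(428.6) + (0.997654)(-497.6) = -467.09 m.
1° of latitude spans πR/180 = 111177 m; at latitude φ, 1° of longitude spans that × cos φ = 60686.3 m, so Δλ = -467.09 / 60686.3 × 3600 = -27.708″.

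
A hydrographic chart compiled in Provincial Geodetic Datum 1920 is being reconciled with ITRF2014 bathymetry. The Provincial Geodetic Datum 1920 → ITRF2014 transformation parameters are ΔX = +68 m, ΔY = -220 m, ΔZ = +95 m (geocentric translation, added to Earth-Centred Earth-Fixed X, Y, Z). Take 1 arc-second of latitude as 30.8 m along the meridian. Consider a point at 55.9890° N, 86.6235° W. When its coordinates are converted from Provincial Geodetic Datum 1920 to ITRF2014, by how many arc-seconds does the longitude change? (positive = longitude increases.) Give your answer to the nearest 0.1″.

Δλ = 3.2″

sin φ = 0.828930, cos φ = 0.559352, sin λ = -0.998264, cos λ = 0.058897.
East component: ΔE = −sin λ·ΔX + cos λ·ΔY = −(-0.998264)(68) + (0.058897)(-220) = 54.92 m.
1° of latitude spans 3600 × 30.80 = 110880 m; at latitude φ, 1° of longitude spans that × cos φ = 62021.0 m, so Δλ = 54.92 / 62021.0 × 3600 = 3.188″.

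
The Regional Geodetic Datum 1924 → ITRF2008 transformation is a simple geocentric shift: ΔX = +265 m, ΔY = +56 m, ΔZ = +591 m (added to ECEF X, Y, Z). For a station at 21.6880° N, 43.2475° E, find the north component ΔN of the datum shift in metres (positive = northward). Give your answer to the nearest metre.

ΔN = 464 m

The local north axis is (−sin φ cos λ, −sin φ sin λ, cos φ), giving ΔN = -71.333 − 14.179 + 549.163 = 463.65 m.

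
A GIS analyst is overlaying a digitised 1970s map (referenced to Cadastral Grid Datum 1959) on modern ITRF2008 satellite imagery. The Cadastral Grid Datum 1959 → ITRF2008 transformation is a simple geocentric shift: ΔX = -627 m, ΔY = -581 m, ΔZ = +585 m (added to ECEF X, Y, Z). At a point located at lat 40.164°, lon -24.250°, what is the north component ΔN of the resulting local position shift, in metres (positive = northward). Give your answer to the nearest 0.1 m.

ΔN = 661.9 m

At φ = 40.164°, λ = -24.250°: sin φ = 0.644978, cos φ = 0.764201, sin λ = -0.410719, cos λ = 0.911762.
ΔN = −sin φ cos λ·ΔX − sin φ sin λ·ΔY + cos φ·ΔZ = −(0.644978)(0.911762)(-627) − (0.644978)(-0.410719)(-581) + (0.764201)(585) = 661.87 m.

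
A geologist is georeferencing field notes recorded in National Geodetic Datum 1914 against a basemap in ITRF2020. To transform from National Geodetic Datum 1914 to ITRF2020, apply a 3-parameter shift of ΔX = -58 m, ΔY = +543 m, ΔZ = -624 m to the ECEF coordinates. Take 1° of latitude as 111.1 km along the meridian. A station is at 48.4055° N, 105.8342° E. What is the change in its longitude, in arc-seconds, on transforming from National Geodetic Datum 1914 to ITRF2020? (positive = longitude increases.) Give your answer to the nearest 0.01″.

sin φ = 0.747862, cos φ = 0.663854, sin λ = 0.962055, cos λ = -0.272855.
East component: ΔE = −sin λ·ΔX + cos λ·ΔY = −(0.962055)(-58) + (-0.272855)(543) = -92.36 m.
1° of latitude spans 111100 m; at latitude φ, 1° of longitude spans that × cos φ = 73754.2 m, so Δλ = -92.36 / 73754.2 × 3600 = -4.508″.

Δλ = -4.51″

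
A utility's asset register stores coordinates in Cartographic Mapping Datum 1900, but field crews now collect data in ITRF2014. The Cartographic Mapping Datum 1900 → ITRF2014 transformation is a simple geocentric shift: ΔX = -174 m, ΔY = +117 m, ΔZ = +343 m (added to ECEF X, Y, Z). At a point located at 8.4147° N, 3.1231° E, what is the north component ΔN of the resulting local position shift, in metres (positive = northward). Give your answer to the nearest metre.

ΔN = 364 m

The local north axis is (−sin φ cos λ, −sin φ sin λ, cos φ), giving ΔN = 25.425 − 0.933 + 339.308 = 363.80 m.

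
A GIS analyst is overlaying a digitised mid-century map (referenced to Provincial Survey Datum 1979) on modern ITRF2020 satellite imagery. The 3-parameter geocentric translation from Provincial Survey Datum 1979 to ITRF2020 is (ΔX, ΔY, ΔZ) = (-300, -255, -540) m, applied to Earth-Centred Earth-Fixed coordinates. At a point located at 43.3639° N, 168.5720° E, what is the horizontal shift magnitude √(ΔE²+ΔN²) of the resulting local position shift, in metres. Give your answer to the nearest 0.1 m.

The local east axis at (φ, λ) is (−sin λ, cos λ, 0), so ΔE = −sin(168.5720°)·(-300) + cos(168.5720°)·(-255) = 309.39 m.
The local north axis is (−sin φ cos λ, −sin φ sin λ, cos φ), giving ΔN = -201.905 + 34.692 − 392.584 = -559.80 m.
Horizontal magnitude = √(ΔE² + ΔN²) = √(309.39² + (-559.80)²) = 639.60 m.

639.6 m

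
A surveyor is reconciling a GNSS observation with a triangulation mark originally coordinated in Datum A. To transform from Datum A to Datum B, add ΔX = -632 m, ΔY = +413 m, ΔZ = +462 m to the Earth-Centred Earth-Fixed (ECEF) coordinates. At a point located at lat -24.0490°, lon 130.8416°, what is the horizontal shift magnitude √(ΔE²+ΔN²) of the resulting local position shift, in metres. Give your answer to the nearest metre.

The local east axis at (φ, λ) is (−sin λ, cos λ, 0), so ΔE = −sin(130.8416°)·(-632) + cos(130.8416°)·413 = 208.03 m.
The local north axis is (−sin φ cos λ, −sin φ sin λ, cos φ), giving ΔN = 168.431 + 127.326 + 421.897 = 717.65 m.
Horizontal magnitude = √(ΔE² + ΔN²) = √(208.03² + 717.65²) = 747.20 m.

747 m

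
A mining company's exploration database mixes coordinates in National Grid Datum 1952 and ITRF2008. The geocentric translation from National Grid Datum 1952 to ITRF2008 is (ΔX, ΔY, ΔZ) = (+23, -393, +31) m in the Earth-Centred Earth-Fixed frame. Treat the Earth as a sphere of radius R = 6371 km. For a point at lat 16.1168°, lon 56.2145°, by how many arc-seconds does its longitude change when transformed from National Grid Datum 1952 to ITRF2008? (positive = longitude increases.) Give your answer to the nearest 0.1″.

Δλ = -8.0″

sin φ = 0.277596, cos φ = 0.960698, sin λ = 0.831125, cos λ = 0.556085.
East component: ΔE = −sin λ·ΔX + cos λ·ΔY = −(0.831125)(23) + (0.556085)(-393) = -237.66 m.
1° of latitude spans πR/180 = 111195 m; at latitude φ, 1° of longitude spans that × cos φ = 106824.7 m, so Δλ = -237.66 / 106824.7 × 3600 = -8.009″.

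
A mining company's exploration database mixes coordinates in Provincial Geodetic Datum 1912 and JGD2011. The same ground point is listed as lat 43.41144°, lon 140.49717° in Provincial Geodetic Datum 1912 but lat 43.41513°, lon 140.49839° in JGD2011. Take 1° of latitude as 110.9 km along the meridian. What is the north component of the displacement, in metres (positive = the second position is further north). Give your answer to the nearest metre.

Δφ = 43.41513° − 43.41144° = +0.00369°; Δλ = 140.49839° − 140.49717° = +0.00122°.
ΔN = Δφ × 110900 = 409.2 m; ΔE = Δλ × 110900 × cos(43.41144°) = +0.00122 × 110900 × 0.726437 = 98.3 m.

ΔN = 409 m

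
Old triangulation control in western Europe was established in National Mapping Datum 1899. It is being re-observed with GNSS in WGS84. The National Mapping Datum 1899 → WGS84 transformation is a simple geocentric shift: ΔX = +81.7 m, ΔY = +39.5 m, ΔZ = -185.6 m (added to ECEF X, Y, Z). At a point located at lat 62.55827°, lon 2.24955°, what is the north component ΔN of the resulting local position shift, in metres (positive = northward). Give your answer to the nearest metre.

ΔN = -159 m

At φ = 62.55827°, λ = 2.24955°: sin φ = 0.887480, cos φ = 0.460846, sin λ = 0.039252, cos λ = 0.999229.
ΔN = −sin φ cos λ·ΔX − sin φ sin λ·ΔY + cos φ·ΔZ = −(0.887480)(0.999229)(81.7) − (0.887480)(0.039252)(39.5) + (0.460846)(-185.6) = -159.36 m.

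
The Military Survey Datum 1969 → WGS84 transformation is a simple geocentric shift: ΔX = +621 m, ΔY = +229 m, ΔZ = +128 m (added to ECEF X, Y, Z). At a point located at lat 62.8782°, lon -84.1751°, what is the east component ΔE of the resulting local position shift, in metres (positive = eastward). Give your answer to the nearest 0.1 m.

The local east axis at (φ, λ) is (−sin λ, cos λ, 0), so ΔE = −sin(-84.1751°)·621 + cos(-84.1751°)·229 = 641.03 m.

ΔE = 641.0 m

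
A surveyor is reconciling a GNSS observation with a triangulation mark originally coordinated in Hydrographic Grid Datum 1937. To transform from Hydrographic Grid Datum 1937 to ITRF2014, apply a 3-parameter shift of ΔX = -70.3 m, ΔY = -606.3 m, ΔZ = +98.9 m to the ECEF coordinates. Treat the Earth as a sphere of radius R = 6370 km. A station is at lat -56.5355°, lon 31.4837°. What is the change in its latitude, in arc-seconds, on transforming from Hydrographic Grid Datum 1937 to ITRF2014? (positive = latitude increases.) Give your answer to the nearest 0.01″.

Δφ = -8.41″

sin φ = -0.834228, cos φ = 0.551420, sin λ = 0.522256, cos λ = 0.852789.
North component: ΔN = −sin φ cos λ·ΔX − sin φ sin λ·ΔY + cos φ·ΔZ = −(-0.834228)(0.852789)(-70.3) − (-0.834228)(0.522256)(-606.3) + (0.551420)(98.9) = -259.63 m.
1° of latitude spans πR/180 = 111177 m, so Δφ = -259.63 / 111177 × 3600 = -8.407″.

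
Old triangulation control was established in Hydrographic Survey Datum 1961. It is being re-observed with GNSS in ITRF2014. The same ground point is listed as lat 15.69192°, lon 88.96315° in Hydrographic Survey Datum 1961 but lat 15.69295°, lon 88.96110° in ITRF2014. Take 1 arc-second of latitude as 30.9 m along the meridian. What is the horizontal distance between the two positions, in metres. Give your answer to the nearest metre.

Δφ = 15.69295° − 15.69192° = +0.00103°; Δλ = 88.96110° − 88.96315° = -0.00205°.
1° of latitude = 3600 × 30.90 = 111240 m.
ΔN = Δφ × 111240 = 114.6 m; ΔE = Δλ × 111240 × cos(15.69192°) = -0.00205 × 111240 × 0.962730 = -219.5 m.
Distance = √(ΔE² + ΔN²) = √((-219.5)² + 114.6²) = 247.6 m.

248 m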